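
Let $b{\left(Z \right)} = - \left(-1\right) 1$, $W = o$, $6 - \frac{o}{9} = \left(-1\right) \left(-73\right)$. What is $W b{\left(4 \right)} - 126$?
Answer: $-729$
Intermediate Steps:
$o = -603$ ($o = 54 - 9 \left(\left(-1\right) \left(-73\right)\right) = 54 - 657 = -603$)
$W = -603$
$b{\left(Z \right)} = 1$ ($b{\left(Z \right)} = \left(-1\right) \left(-1\right) = 1$)
$W b{\left(4 \right)} - 126 = \left(-603\right) 1 - 126 = -603 - 126 = -729$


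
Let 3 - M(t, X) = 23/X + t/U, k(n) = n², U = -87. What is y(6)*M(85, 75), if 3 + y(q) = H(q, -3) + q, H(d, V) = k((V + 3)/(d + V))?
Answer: 7983/725 ≈ 11.011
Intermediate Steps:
H(d, V) = (3 + V)²/(V + d)² (H(d, V) = ((V + 3)/(d + V))² = ((3 + V)/(V + d))² = (3 + V)²/(V + d)²)
M(t, X) = 3 - 23/X + t/87 (M(t, X) = 3 - (23/X + t/(-87)) = 3 - (23/X + t*(-1/87)) = 3 - (23/X - t/87) = 3 + (-23/X + t/87) = 3 - 23/X + t/87)
y(q) = -3 + q (y(q) = -3 + ((3 - 3)²/(-3 + q)² + q) = -3 + (0²/(-3 + q)² + q) = -3 + (0/(-3 + q)² + q) = -3 + (0 + q) = -3 + q)
y(6)*M(85, 75) = (-3 + 6)*(3 - 23/75 + (1/87)*85) = 3*(3 - 23*1/75 + 85/87) = 3*(3 - 23/75 + 85/87) = 3*(2661/725) = 7983/725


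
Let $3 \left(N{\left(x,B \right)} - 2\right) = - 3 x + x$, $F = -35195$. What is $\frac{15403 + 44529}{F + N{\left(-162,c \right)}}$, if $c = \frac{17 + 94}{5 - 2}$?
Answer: $- \frac{59932}{35085} \approx -1.7082$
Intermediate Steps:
$c = 37$ ($c = \frac{111}{3} = 111 \cdot \frac{1}{3} = 37$)
$N{\left(x,B \right)} = 2 - \frac{2 x}{3}$ ($N{\left(x,B \right)} = 2 + \frac{- 3 x + x}{3} = 2 + \frac{\left(-2\right) x}{3} = 2 - \frac{2 x}{3}$)
$\frac{15403 + 44529}{F + N{\left(-162,c \right)}} = \frac{15403 + 44529}{-35195 + \left(2 - -108\right)} = \frac{59932}{-35195 + \left(2 + 108\right)} = \frac{59932}{-35195 + 110} = \frac{59932}{-35085} = 59932 \left(- \frac{1}{35085}\right) = - \frac{59932}{35085}$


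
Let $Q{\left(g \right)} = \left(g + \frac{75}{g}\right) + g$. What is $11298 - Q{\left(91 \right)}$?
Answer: $\frac{1011481}{91} \approx 11115.0$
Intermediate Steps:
$Q{\left(g \right)} = 2 g + \frac{75}{g}$
$11298 - Q{\left(91 \right)} = 11298 - \left(2 \cdot 91 + \frac{75}{91}\right) = 11298 - \left(182 + 75 \cdot \frac{1}{91}\right) = 11298 - \left(182 + \frac{75}{91}\right) = 11298 - \frac{16637}{91} = \frac{1011481}{91}$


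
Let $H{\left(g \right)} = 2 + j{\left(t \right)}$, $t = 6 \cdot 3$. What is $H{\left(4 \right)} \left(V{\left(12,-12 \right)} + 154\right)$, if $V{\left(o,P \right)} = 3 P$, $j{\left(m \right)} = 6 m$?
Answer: $12980$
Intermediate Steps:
$t = 18$
$H{\left(g \right)} = 110$ ($H{\left(g \right)} = 2 + 6 \cdot 18 = 2 + 108 = 110$)
$H{\left(4 \right)} \left(V{\left(12,-12 \right)} + 154\right) = 110 \left(3 \left(-12\right) + 154\right) = 110 \left(-36 + 154\right) = 110 \cdot 118 = 12980$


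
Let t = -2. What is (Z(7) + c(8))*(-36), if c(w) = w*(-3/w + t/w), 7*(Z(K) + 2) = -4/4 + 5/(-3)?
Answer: 1860/7 ≈ 265.71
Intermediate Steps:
Z(K) = -50/21 (Z(K) = -2 + (-4/4 + 5/(-3))/7 = -2 + (-4*¼ + 5*(-⅓))/7 = -2 + (-1 - 5/3)/7 = -2 + (⅐)*(-8/3) = -2 - 8/21 = -50/21)
c(w) = -5 (c(w) = w*(-3/w - 2/w) = w*(-5/w) = -5)
(Z(7) + c(8))*(-36) = (-50/21 - 5)*(-36) = -155/21*(-36) = 1860/7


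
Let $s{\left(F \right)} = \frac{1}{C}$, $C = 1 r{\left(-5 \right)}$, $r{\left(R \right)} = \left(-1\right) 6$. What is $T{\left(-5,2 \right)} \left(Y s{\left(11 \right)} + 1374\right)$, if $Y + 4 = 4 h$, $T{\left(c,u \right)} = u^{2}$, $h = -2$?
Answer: $5504$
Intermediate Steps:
$r{\left(R \right)} = -6$
$C = -6$ ($C = 1 \left(-6\right) = -6$)
$s{\left(F \right)} = - \frac{1}{6}$ ($s{\left(F \right)} = \frac{1}{-6} = - \frac{1}{6}$)
$Y = -12$ ($Y = -4 + 4 \left(-2\right) = -4 - 8 = -12$)
$T{\left(-5,2 \right)} \left(Y s{\left(11 \right)} + 1374\right) = 2^{2} \left(\left(-12\right) \left(- \frac{1}{6}\right) + 1374\right) = 4 \left(2 + 1374\right) = 4 \cdot 1376 = 5504$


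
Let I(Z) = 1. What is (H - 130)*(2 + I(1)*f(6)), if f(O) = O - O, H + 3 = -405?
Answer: -1076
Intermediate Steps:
H = -408 (H = -3 - 405 = -408)
f(O) = 0
(H - 130)*(2 + I(1)*f(6)) = (-408 - 130)*(2 + 1*0) = -538*(2 + 0) = -538*2 = -1076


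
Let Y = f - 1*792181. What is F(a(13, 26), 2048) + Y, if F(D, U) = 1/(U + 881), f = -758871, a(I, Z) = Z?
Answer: -4543031307/2929 ≈ -1.5511e+6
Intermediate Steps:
Y = -1551052 (Y = -758871 - 1*792181 = -758871 - 792181 = -1551052)
F(D, U) = 1/(881 + U)
F(a(13, 26), 2048) + Y = 1/(881 + 2048) - 1551052 = 1/2929 - 1551052 = -4543031307/2929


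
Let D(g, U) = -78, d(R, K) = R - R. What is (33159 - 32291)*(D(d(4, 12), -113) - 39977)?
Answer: -34767740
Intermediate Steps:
d(R, K) = 0
(33159 - 32291)*(D(d(4, 12), -113) - 39977) = (33159 - 32291)*(-78 - 39977) = 868*(-40055) = -34767740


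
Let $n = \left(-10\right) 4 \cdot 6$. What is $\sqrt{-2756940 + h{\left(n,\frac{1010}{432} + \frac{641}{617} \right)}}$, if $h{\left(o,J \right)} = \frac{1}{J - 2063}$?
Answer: $\frac{2 i \sqrt{51930281682417059831085}}{274490095} \approx 1660.4 i$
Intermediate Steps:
$n = -240$ ($n = \left(-40\right) 6 = -240$)
$h{\left(o,J \right)} = \frac{1}{-2063 + J}$
$\sqrt{-2756940 + h{\left(n,\frac{1010}{432} + \frac{641}{617} \right)}} = \sqrt{-2756940 + \frac{1}{-2063 + \left(\frac{1010}{432} + \frac{641}{617}\right)}} = \sqrt{-2756940 + \frac{1}{-2063 + \left(1010 \cdot \frac{1}{432} + 641 \cdot \frac{1}{617}\right)}} = \sqrt{-2756940 + \frac{1}{-2063 + \left(\frac{505}{216} + \frac{641}{617}\right)}} = \sqrt{-2756940 + \frac{1}{-2063 + \frac{450041}{133272}}} = \sqrt{-2756940 + \frac{1}{- \frac{274490095}{133272}}} = \sqrt{-2756940 - \frac{133272}{274490095}} = \sqrt{- \frac{756752722642572}{274490095}} = \frac{2 i \sqrt{51930281682417059831085}}{274490095}$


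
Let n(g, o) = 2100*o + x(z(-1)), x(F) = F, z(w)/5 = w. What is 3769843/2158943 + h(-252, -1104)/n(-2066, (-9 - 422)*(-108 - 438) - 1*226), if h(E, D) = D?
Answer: 1861206785207713/1065891737735285 ≈ 1.7461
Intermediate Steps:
z(w) = 5*w
n(g, o) = -5 + 2100*o (n(g, o) = 2100*o + 5*(-1) = 2100*o - 5 = -5 + 2100*o)
3769843/2158943 + h(-252, -1104)/n(-2066, (-9 - 422)*(-108 - 438) - 1*226) = 3769843/2158943 - 1104/(-5 + 2100*((-9 - 422)*(-108 - 438) - 1*226)) = 3769843*(1/2158943) - 1104/(-5 + 2100*(-431*(-546) - 226)) = 3769843/2158943 - 1104/(-5 + 2100*(235326 - 226)) = 3769843/2158943 - 1104/(-5 + 2100*235100) = 3769843/2158943 - 1104/(-5 + 493710000) = 3769843/2158943 - 1104/493709995 = 1861206785207713/1065891737735285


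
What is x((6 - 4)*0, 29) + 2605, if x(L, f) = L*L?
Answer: 2605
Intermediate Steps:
x(L, f) = L**2
x((6 - 4)*0, 29) + 2605 = ((6 - 4)*0)**2 + 2605 = (2*0)**2 + 2605 = 0**2 + 2605 = 0 + 2605 = 2605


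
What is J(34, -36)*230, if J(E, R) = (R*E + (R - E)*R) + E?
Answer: 305900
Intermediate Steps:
J(E, R) = E + E*R + R*(R - E) (J(E, R) = (E*R + R*(R - E)) + E = E + E*R + R*(R - E))
J(34, -36)*230 = (34 + (-36)²)*230 = (34 + 1296)*230 = 1330*230 = 305900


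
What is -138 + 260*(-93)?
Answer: -24318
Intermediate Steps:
-138 + 260*(-93) = -138 - 24180 = -24318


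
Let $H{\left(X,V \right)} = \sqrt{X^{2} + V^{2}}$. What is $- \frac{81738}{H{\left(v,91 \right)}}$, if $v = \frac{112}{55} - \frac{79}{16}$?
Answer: $- \frac{71929440 \sqrt{6419324209}}{6419324209} \approx -897.76$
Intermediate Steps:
$v = - \frac{2553}{880}$ ($v = 112 \cdot \frac{1}{55} - \frac{79}{16} = \frac{112}{55} - \frac{79}{16} = - \frac{2553}{880} \approx -2.9011$)
$H{\left(X,V \right)} = \sqrt{V^{2} + X^{2}}$
$- \frac{81738}{H{\left(v,91 \right)}} = - \frac{81738}{\sqrt{91^{2} + \left(- \frac{2553}{880}\right)^{2}}} = - \frac{81738}{\sqrt{8281 + \frac{6517809}{774400}}} = - \frac{81738}{\sqrt{\frac{6419324209}{774400}}} = - \frac{81738}{\frac{1}{880} \sqrt{6419324209}} = - 81738 \frac{880 \sqrt{6419324209}}{6419324209} = - \frac{71929440 \sqrt{6419324209}}{6419324209}$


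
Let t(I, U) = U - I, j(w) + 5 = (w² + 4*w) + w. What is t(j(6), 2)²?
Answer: 3481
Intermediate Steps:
j(w) = -5 + w² + 5*w (j(w) = -5 + ((w² + 4*w) + w) = -5 + (w² + 5*w) = -5 + w² + 5*w)
t(j(6), 2)² = (2 - (-5 + 6² + 5*6))² = (2 - (-5 + 36 + 30))² = (2 - 1*61)² = (2 - 61)² = (-59)² = 3481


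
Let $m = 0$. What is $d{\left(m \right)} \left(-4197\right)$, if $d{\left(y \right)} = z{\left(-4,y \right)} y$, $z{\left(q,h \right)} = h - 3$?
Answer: $0$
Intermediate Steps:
$z{\left(q,h \right)} = -3 + h$ ($z{\left(q,h \right)} = h - 3 = -3 + h$)
$d{\left(y \right)} = y \left(-3 + y\right)$ ($d{\left(y \right)} = \left(-3 + y\right) y = y \left(-3 + y\right)$)
$d{\left(m \right)} \left(-4197\right) = 0 \left(-3 + 0\right) \left(-4197\right) = 0 \left(-3\right) \left(-4197\right) = 0 \left(-4197\right) = 0$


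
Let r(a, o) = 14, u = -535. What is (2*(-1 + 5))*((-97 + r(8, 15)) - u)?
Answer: 3616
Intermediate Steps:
(2*(-1 + 5))*((-97 + r(8, 15)) - u) = (2*(-1 + 5))*((-97 + 14) - 1*(-535)) = (2*4)*(-83 + 535) = 8*452 = 3616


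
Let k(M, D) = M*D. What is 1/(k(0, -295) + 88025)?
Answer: 1/88025 ≈ 1.1360e-5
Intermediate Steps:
k(M, D) = D*M
1/(k(0, -295) + 88025) = 1/(-295*0 + 88025) = 1/(0 + 88025) = 1/88025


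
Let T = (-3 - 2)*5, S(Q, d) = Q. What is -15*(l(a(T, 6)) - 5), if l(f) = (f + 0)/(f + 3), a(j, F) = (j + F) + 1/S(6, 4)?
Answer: 1086/19 ≈ 57.158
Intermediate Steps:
T = -25 (T = -5*5 = -25)
a(j, F) = ⅙ + F + j (a(j, F) = (j + F) + 1/6 = (F + j) + ⅙ = ⅙ + F + j)
l(f) = f/(3 + f)
-15*(l(a(T, 6)) - 5) = -15*((⅙ + 6 - 25)/(3 + (⅙ + 6 - 25)) - 5) = -15*(-113/(6*(3 - 113/6)) - 5) = -15*(-113/(6*(-95/6)) - 5) = -15*(-113/6*(-6/95) - 5) = -15*(113/95 - 5) = -15*(-362/95) = 1086/19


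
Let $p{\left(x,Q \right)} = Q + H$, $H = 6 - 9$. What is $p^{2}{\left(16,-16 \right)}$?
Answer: $361$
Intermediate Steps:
$H = -3$ ($H = 6 - 9 = -3$)
$p{\left(x,Q \right)} = -3 + Q$ ($p{\left(x,Q \right)} = Q - 3 = -3 + Q$)
$p^{2}{\left(16,-16 \right)} = \left(-3 - 16\right)^{2} = \left(-19\right)^{2} = 361$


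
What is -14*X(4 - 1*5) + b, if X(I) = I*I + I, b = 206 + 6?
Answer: 212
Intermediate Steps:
b = 212
X(I) = I + I² (X(I) = I² + I = I + I²)
-14*X(4 - 1*5) + b = -14*(4 - 1*5)*(1 + (4 - 1*5)) + 212 = -14*(4 - 5)*(1 + (4 - 5)) + 212 = -(-14)*(1 - 1) + 212 = -(-14)*0 + 212 = -14*0 + 212 = 0 + 212 = 212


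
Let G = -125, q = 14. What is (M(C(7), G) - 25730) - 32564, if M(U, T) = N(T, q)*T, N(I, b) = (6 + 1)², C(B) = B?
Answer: -64419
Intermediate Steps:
N(I, b) = 49 (N(I, b) = 7² = 49)
M(U, T) = 49*T
(M(C(7), G) - 25730) - 32564 = (49*(-125) - 25730) - 32564 = (-6125 - 25730) - 32564 = -31855 - 32564 = -64419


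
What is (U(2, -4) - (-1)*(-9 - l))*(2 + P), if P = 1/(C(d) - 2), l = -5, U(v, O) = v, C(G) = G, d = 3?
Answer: -6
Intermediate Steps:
P = 1 (P = 1/(3 - 2) = 1/1 = 1)
(U(2, -4) - (-1)*(-9 - l))*(2 + P) = (2 - (-1)*(-9 - 1*(-5)))*(2 + 1) = (2 - (-1)*(-9 + 5))*3 = (2 - (-1)*(-4))*3 = (2 - 1*4)*3 = (2 - 4)*3 = -2*3 = -6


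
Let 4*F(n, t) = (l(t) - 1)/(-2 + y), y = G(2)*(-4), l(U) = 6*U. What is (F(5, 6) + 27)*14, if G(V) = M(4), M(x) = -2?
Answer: 4781/12 ≈ 398.42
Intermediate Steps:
G(V) = -2
y = 8 (y = -2*(-4) = 8)
F(n, t) = -1/24 + t/4 (F(n, t) = ((6*t - 1)/(-2 + 8))/4 = ((-1 + 6*t)/6)/4 = ((-1 + 6*t)*(⅙))/4 = (-⅙ + t)/4 = -1/24 + t/4)
(F(5, 6) + 27)*14 = ((-1/24 + (¼)*6) + 27)*14 = ((-1/24 + 3/2) + 27)*14 = (35/24 + 27)*14 = (683/24)*14 = 4781/12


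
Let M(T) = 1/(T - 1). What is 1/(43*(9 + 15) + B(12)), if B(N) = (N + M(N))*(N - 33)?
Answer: 11/8559 ≈ 0.0012852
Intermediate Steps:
M(T) = 1/(-1 + T)
B(N) = (-33 + N)*(N + 1/(-1 + N)) (B(N) = (N + 1/(-1 + N))*(N - 33) = (N + 1/(-1 + N))*(-33 + N) = (-33 + N)*(N + 1/(-1 + N)))
1/(43*(9 + 15) + B(12)) = 1/(43*(9 + 15) + (-33 + 12 + 12*(-1 + 12)*(-33 + 12))/(-1 + 12)) = 1/(43*24 + (-33 + 12 + 12*11*(-21))/11) = 1/(1032 + (-33 + 12 - 2772)/11) = 1/(1032 + (1/11)*(-2793)) = 1/(1032 - 2793/11) = 1/(8559/11) = 11/8559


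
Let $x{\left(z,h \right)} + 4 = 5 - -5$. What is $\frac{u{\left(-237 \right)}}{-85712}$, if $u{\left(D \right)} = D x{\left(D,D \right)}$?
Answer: $\frac{711}{42856} \approx 0.01659$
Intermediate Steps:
$x{\left(z,h \right)} = 6$ ($x{\left(z,h \right)} = -4 + \left(5 - -5\right) = -4 + \left(5 + 5\right) = -4 + 10 = 6$)
$u{\left(D \right)} = 6 D$ ($u{\left(D \right)} = D 6 = 6 D$)
$\frac{u{\left(-237 \right)}}{-85712} = \frac{6 \left(-237\right)}{-85712} = \left(-1422\right) \left(- \frac{1}{85712}\right) = \frac{711}{42856}$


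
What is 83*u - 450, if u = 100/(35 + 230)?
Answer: -22190/53 ≈ -418.68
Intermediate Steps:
u = 20/53 (u = 100/265 = 100*(1/265) = 20/53 ≈ 0.37736)
83*u - 450 = 83*(20/53) - 450 = 1660/53 - 450 = -22190/53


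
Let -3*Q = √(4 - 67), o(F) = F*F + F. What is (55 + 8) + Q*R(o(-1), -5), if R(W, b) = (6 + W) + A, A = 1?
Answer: 63 - 7*I*√7 ≈ 63.0 - 18.52*I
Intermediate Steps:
o(F) = F + F² (o(F) = F² + F = F + F²)
Q = -I*√7 (Q = -√(4 - 67)/3 = -I*√7 ≈ -2.6458*I)
R(W, b) = 7 + W (R(W, b) = (6 + W) + 1 = 7 + W)
(55 + 8) + Q*R(o(-1), -5) = (55 + 8) + (-I*√7)*(7 - (1 - 1)) = 63 + (-I*√7)*(7 - 1*0) = 63 + (-I*√7)*(7 + 0) = 63 - I*√7*7 = 63 - 7*I*√7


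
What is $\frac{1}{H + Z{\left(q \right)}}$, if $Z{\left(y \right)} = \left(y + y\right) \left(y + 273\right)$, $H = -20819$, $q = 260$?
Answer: $\frac{1}{256341} \approx 3.9011 \cdot 10^{-6}$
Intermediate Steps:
$Z{\left(y \right)} = 2 y \left(273 + y\right)$
$\frac{1}{H + Z{\left(q \right)}} = \frac{1}{-20819 + 2 \cdot 260 \left(273 + 260\right)} = \frac{1}{-20819 + 2 \cdot 260 \cdot 533} = \frac{1}{-20819 + 277160} = \frac{1}{256341}$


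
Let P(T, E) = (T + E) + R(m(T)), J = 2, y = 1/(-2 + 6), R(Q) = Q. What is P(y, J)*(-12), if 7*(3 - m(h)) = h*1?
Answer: -438/7 ≈ -62.571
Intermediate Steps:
m(h) = 3 - h/7
y = 1/4 ≈ 0.25000
P(T, E) = 3 + E + 6*T/7 (P(T, E) = (T + E) + (3 - T/7) = (E + T) + (3 - T/7) = 3 + E + 6*T/7)
P(y, J)*(-12) = (3 + 2 + (6/7)*(1/4))*(-12) = (3 + 2 + 3/14)*(-12) = (73/14)*(-12) = -438/7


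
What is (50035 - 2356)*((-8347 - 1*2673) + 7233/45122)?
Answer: -23707772792553/45122 ≈ -5.2541e+8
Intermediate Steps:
(50035 - 2356)*((-8347 - 1*2673) + 7233/45122) = 47679*((-8347 - 2673) + 7233*(1/45122)) = 47679*(-11020 + 7233/45122) = 47679*(-497237207/45122) = -23707772792553/45122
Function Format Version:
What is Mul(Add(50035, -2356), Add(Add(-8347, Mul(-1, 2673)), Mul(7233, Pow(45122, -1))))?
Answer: Rational(-23707772792553, 45122) ≈ -5.2541e+8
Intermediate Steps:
Mul(Add(50035, -2356), Add(Add(-8347, Mul(-1, 2673)), Mul(7233, Pow(45122, -1)))) = Mul(47679, Add(Add(-8347, -2673), Mul(7233, Rational(1, 45122)))) = Mul(47679, Add(-11020, Rational(7233, 45122))) = Mul(47679, Rational(-497237207, 45122)) = Rational(-23707772792553, 45122)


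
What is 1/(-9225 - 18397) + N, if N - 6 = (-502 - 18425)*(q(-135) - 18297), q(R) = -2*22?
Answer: 9588704201285/27622 ≈ 3.4714e+8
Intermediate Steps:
q(R) = -44
N = 347140113 (N = 6 + (-502 - 18425)*(-44 - 18297) = 6 - 18927*(-18341) = 6 + 347140107 = 347140113)
1/(-9225 - 18397) + N = 1/(-9225 - 18397) + 347140113 = 1/(-27622) + 347140113 = -1/27622 + 347140113 = 9588704201285/27622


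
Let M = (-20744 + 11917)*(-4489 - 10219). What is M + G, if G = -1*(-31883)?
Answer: 129859399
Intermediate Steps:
M = 129827516 (M = -8827*(-14708) = 129827516)
G = 31883
M + G = 129827516 + 31883 = 129859399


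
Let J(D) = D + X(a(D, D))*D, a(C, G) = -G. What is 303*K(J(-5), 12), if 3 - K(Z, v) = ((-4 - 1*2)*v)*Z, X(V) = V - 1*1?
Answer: -544491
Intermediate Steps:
X(V) = -1 + V (X(V) = V - 1 = -1 + V)
J(D) = D + D*(-1 - D) (J(D) = D + (-1 - D)*D = D + D*(-1 - D))
K(Z, v) = 3 + 6*Z*v (K(Z, v) = 3 - (-4 - 1*2)*v*Z = 3 - (-4 - 2)*v*Z = 3 - (-6*v)*Z = 3 - (-6)*Z*v = 3 + 6*Z*v)
303*K(J(-5), 12) = 303*(3 + 6*(-1*(-5)²)*12) = 303*(3 + 6*(-1*25)*12) = 303*(3 + 6*(-25)*12) = 303*(3 - 1800) = 303*(-1797) = -544491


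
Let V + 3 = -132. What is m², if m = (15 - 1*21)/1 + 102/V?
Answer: 92416/2025 ≈ 45.638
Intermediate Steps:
V = -135 (V = -3 - 132 = -135)
m = -304/45 (m = (15 - 1*21)/1 + 102/(-135) = (15 - 21)*1 + 102*(-1/135) = -6*1 - 34/45 = -6 - 34/45 = -304/45 ≈ -6.7556)
m² = (-304/45)² = 92416/2025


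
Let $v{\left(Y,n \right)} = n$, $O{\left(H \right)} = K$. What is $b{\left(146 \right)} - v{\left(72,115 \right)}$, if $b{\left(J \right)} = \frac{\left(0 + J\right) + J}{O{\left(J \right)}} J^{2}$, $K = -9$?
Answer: $- \frac{6225307}{9} \approx -6.917 \cdot 10^{5}$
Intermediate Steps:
$O{\left(H \right)} = -9$
$b{\left(J \right)} = - \frac{2 J^{3}}{9}$ ($b{\left(J \right)} = \frac{\left(0 + J\right) + J}{-9} J^{2} = \left(J + J\right) \left(- \frac{1}{9}\right) J^{2} = 2 J \left(- \frac{1}{9}\right) J^{2} = - \frac{2 J}{9} J^{2} = - \frac{2 J^{3}}{9}$)
$b{\left(146 \right)} - v{\left(72,115 \right)} = - \frac{2 \cdot 146^{3}}{9} - 115 = \left(- \frac{2}{9}\right) 3112136 - 115 = - \frac{6224272}{9} - 115 = - \frac{6225307}{9}$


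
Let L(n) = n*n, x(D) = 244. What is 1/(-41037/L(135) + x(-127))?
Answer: 6075/1468621 ≈ 0.0041365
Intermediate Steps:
L(n) = n²
1/(-41037/L(135) + x(-127)) = 1/(-41037/(135²) + 244) = 1/(-41037/18225 + 244) = 1/(-41037*1/18225 + 244) = 1/(-13679/6075 + 244) = 1/(1468621/6075) = 6075/1468621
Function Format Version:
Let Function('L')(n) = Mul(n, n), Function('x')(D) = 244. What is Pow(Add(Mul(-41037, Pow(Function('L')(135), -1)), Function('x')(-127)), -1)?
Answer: Rational(6075, 1468621) ≈ 0.0041365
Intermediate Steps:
Function('L')(n) = Pow(n, 2)
Pow(Add(Mul(-41037, Pow(Function('L')(135), -1)), Function('x')(-127)), -1) = Pow(Add(Mul(-41037, Pow(Pow(135, 2), -1)), 244), -1) = Pow(Add(Mul(-41037, Pow(18225, -1)), 244), -1) = Pow(Add(Mul(-41037, Rational(1, 18225)), 244), -1) = Pow(Add(Rational(-13679, 6075), 244), -1) = Pow(Rational(1468621, 6075), -1) = Rational(6075, 1468621)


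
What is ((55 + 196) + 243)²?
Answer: 244036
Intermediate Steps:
((55 + 196) + 243)² = (251 + 243)² = 494² = 244036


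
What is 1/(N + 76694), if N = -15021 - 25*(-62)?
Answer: 1/63223 ≈ 1.5817e-5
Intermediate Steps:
N = -13471 (N = -15021 - 1*(-1550) = -15021 + 1550 = -13471)
1/(N + 76694) = 1/(-13471 + 76694) = 1/63223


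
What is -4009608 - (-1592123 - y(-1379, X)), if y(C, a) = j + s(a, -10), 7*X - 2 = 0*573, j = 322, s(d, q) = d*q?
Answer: -16920161/7 ≈ -2.4172e+6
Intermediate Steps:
X = 2/7 (X = 2/7 + (0*573)/7 = 2/7 + (⅐)*0 = 2/7 + 0 = 2/7 ≈ 0.28571)
y(C, a) = 322 - 10*a (y(C, a) = 322 + a*(-10) = 322 - 10*a)
-4009608 - (-1592123 - y(-1379, X)) = -4009608 - (-1592123 - (322 - 10*2/7)) = -4009608 - (-1592123 - (322 - 20/7)) = -4009608 - (-1592123 - 1*2234/7) = -4009608 - (-1592123 - 2234/7) = -4009608 - 1*(-11147095/7) = -4009608 + 11147095/7 = -16920161/7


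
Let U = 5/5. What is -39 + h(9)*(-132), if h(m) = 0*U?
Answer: -39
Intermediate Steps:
U = 1 (U = 5*(⅕) = 1)
h(m) = 0 (h(m) = 0*1 = 0)
-39 + h(9)*(-132) = -39 + 0*(-132) = -39 + 0 = -39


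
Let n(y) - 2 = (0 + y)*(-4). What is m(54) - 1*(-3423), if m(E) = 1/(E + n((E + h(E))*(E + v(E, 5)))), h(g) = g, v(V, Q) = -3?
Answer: 75223847/21976 ≈ 3423.0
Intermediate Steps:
n(y) = 2 - 4*y (n(y) = 2 + (0 + y)*(-4) = 2 + y*(-4) = 2 - 4*y)
m(E) = 1/(2 + E - 8*E*(-3 + E)) (m(E) = 1/(E + (2 - 4*(E + E)*(E - 3))) = 1/(E + (2 - 4*2*E*(-3 + E))) = 1/(E + (2 - 8*E*(-3 + E))) = 1/(2 + E - 8*E*(-3 + E)))
m(54) - 1*(-3423) = 1/(2 - 8*54² + 25*54) - 1*(-3423) = 1/(2 - 8*2916 + 1350) + 3423 = 1/(2 - 23328 + 1350) + 3423 = 1/(-21976) + 3423 = -1/21976 + 3423 = 75223847/21976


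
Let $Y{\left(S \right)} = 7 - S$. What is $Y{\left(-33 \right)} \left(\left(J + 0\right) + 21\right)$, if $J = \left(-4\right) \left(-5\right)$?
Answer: $1640$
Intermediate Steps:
$J = 20$
$Y{\left(-33 \right)} \left(\left(J + 0\right) + 21\right) = \left(7 - -33\right) \left(\left(20 + 0\right) + 21\right) = \left(7 + 33\right) \left(20 + 21\right) = 40 \cdot 41 = 1640$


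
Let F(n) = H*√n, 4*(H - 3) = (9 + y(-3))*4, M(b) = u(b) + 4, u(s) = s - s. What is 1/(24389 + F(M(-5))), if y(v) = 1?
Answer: 1/24415 ≈ 4.0958e-5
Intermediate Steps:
u(s) = 0
M(b) = 4 (M(b) = 0 + 4 = 4)
H = 13 (H = 3 + ((9 + 1)*4)/4 = 3 + (10*4)/4 = 3 + (¼)*40 = 3 + 10 = 13)
F(n) = 13*√n
1/(24389 + F(M(-5))) = 1/(24389 + 13*√4) = 1/(24389 + 13*2) = 1/(24389 + 26) = 1/24415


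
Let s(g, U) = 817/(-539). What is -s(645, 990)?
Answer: 817/539 ≈ 1.5158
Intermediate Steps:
s(g, U) = -817/539 (s(g, U) = 817*(-1/539) = -817/539)
-s(645, 990) = -1*(-817/539) = 817/539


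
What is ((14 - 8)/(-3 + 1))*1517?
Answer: -4551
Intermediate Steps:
((14 - 8)/(-3 + 1))*1517 = (6/(-2))*1517 = (6*(-½))*1517 = -3*1517 = -4551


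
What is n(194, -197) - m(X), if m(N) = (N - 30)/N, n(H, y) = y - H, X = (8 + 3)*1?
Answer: -4282/11 ≈ -389.27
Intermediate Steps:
X = 11 (X = 11*1 = 11)
m(N) = (-30 + N)/N
n(194, -197) - m(X) = (-197 - 1*194) - (-30 + 11)/11 = (-197 - 194) - (-19)/11 = -391 - 1*(-19/11) = -391 + 19/11 = -4282/11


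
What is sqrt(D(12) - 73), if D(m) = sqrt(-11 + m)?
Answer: 6*I*sqrt(2) ≈ 8.4853*I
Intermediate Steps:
sqrt(D(12) - 73) = sqrt(sqrt(-11 + 12) - 73) = sqrt(sqrt(1) - 73) = sqrt(1 - 73) = sqrt(-72) = 6*I*sqrt(2)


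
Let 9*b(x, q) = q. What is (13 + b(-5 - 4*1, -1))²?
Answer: 13456/81 ≈ 166.12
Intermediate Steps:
b(x, q) = q/9
(13 + b(-5 - 4*1, -1))² = (13 + (⅑)*(-1))² = (13 - ⅑)² = (116/9)² = 13456/81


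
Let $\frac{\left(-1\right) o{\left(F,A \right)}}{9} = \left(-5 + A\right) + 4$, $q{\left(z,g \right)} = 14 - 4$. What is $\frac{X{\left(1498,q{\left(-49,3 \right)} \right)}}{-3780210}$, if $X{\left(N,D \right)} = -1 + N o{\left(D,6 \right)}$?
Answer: $\frac{67411}{3780210} \approx 0.017833$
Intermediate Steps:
$q{\left(z,g \right)} = 10$
$o{\left(F,A \right)} = 9 - 9 A$ ($o{\left(F,A \right)} = - 9 \left(\left(-5 + A\right) + 4\right) = - 9 \left(-1 + A\right) = 9 - 9 A$)
$X{\left(N,D \right)} = -1 - 45 N$ ($X{\left(N,D \right)} = -1 + N \left(9 - 54\right) = -1 + N \left(-45\right) = -1 - 45 N$)
$\frac{X{\left(1498,q{\left(-49,3 \right)} \right)}}{-3780210} = \frac{-1 - 67410}{-3780210} = \left(-1 - 67410\right) \left(- \frac{1}{3780210}\right) = \left(-67411\right) \left(- \frac{1}{3780210}\right) = \frac{67411}{3780210}$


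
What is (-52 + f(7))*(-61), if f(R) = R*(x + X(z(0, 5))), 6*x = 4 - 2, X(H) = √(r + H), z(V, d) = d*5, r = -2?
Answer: 9089/3 - 427*√23 ≈ 981.85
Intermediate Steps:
z(V, d) = 5*d
X(H) = √(-2 + H)
x = ⅓ (x = (4 - 2)/6 = (⅙)*2 = ⅓ ≈ 0.33333)
f(R) = R*(⅓ + √23) (f(R) = R*(⅓ + √(-2 + 5*5)) = R*(⅓ + √(-2 + 25)) = R*(⅓ + √23))
(-52 + f(7))*(-61) = (-52 + 7*(⅓ + √23))*(-61) = (-52 + (7/3 + 7*√23))*(-61) = (-149/3 + 7*√23)*(-61) = 9089/3 - 427*√23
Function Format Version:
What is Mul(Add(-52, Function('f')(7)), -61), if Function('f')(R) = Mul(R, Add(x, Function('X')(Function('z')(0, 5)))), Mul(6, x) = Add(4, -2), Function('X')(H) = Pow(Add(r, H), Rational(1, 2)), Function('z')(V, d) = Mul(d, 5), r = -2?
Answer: Add(Rational(9089, 3), Mul(-427, Pow(23, Rational(1, 2)))) ≈ 981.85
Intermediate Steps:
Function('z')(V, d) = Mul(5, d)
Function('X')(H) = Pow(Add(-2, H), Rational(1, 2))
x = Rational(1, 3) (x = Mul(Rational(1, 6), Add(4, -2)) = Mul(Rational(1, 6), 2) = Rational(1, 3) ≈ 0.33333)
Function('f')(R) = Mul(R, Add(Rational(1, 3), Pow(23, Rational(1, 2)))) (Function('f')(R) = Mul(R, Add(Rational(1, 3), Pow(Add(-2, Mul(5, 5)), Rational(1, 2)))) = Mul(R, Add(Rational(1, 3), Pow(Add(-2, 25), Rational(1, 2)))) = Mul(R, Add(Rational(1, 3), Pow(23, Rational(1, 2)))))
Mul(Add(-52, Function('f')(7)), -61) = Mul(Add(-52, Mul(7, Add(Rational(1, 3), Pow(23, Rational(1, 2))))), -61) = Mul(Add(-52, Add(Rational(7, 3), Mul(7, Pow(23, Rational(1, 2))))), -61) = Mul(Add(Rational(-149, 3), Mul(7, Pow(23, Rational(1, 2)))), -61) = Add(Rational(9089, 3), Mul(-427, Pow(23, Rational(1, 2))))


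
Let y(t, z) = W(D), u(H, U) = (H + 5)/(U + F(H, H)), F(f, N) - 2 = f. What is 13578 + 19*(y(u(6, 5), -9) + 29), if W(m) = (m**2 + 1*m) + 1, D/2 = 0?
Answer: 14148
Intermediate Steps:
F(f, N) = 2 + f
D = 0 (D = 2*0 = 0)
u(H, U) = (5 + H)/(2 + H + U) (u(H, U) = (H + 5)/(U + (2 + H)) = (5 + H)/(2 + H + U))
W(m) = 1 + m + m**2 (W(m) = (m**2 + m) + 1 = (m + m**2) + 1 = 1 + m + m**2)
y(t, z) = 1 (y(t, z) = 1 + 0 + 0**2 = 1 + 0 + 0 = 1)
13578 + 19*(y(u(6, 5), -9) + 29) = 13578 + 19*(1 + 29) = 13578 + 19*30 = 13578 + 570 = 14148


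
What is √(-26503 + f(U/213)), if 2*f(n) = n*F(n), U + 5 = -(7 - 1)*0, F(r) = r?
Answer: I*√4809658378/426 ≈ 162.8*I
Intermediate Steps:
U = -5 (U = -5 - (7 - 1)*0 = -5 - 6*0 = -5 - 1*0 = -5 + 0 = -5)
f(n) = n²/2 (f(n) = (n*n)/2 = n²/2)
√(-26503 + f(U/213)) = √(-26503 + (-5/213)²/2) = √(-26503 + (½)*(25/45369)) = √(-26503 + 25/90738) = √(-2404829189/90738) = I*√4809658378/426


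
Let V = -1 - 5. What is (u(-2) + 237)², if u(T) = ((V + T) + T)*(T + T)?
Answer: 76729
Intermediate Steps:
V = -6
u(T) = 2*T*(-6 + 2*T) (u(T) = ((-6 + T) + T)*(T + T) = (-6 + 2*T)*(2*T) = 2*T*(-6 + 2*T))
(u(-2) + 237)² = (4*(-2)*(-3 - 2) + 237)² = (4*(-2)*(-5) + 237)² = (40 + 237)² = 277² = 76729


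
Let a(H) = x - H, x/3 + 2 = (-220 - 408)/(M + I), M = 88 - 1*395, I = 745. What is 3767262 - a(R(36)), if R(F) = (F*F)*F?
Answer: 278416766/73 ≈ 3.8139e+6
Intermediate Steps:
M = -307 (M = 88 - 395 = -307)
R(F) = F**3 (R(F) = F**2*F = F**3)
x = -752/73 (x = -6 + 3*((-220 - 408)/(-307 + 745)) = -6 + 3*(-628/438) = -6 + 3*(-628*1/438) = -6 + 3*(-314/219) = -6 - 314/73 = -752/73 ≈ -10.301)
a(H) = -752/73 - H
3767262 - a(R(36)) = 3767262 - (-752/73 - 1*36**3) = 3767262 - (-752/73 - 1*46656) = 3767262 - (-752/73 - 46656) = 3767262 - 1*(-3406640/73) = 3767262 + 3406640/73 = 278416766/73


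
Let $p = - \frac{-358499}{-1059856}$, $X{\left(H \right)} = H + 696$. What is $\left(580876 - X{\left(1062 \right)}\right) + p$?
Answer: $\frac{613781328509}{1059856} \approx 5.7912 \cdot 10^{5}$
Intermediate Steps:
$X{\left(H \right)} = 696 + H$
$p = - \frac{358499}{1059856}$ ($p = - \frac{\left(-358499\right) \left(-1\right)}{1059856} = \left(-1\right) \frac{358499}{1059856} = - \frac{358499}{1059856} \approx -0.33825$)
$\left(580876 - X{\left(1062 \right)}\right) + p = \left(580876 - \left(696 + 1062\right)\right) - \frac{358499}{1059856} = \left(580876 - 1758\right) - \frac{358499}{1059856} = 579118 - \frac{358499}{1059856} = \frac{613781328509}{1059856}$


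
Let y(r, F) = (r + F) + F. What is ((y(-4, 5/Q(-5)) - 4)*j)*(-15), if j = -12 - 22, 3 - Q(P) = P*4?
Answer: -88740/23 ≈ -3858.3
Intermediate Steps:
Q(P) = 3 - 4*P (Q(P) = 3 - P*4 = 3 - 4*P)
j = -34
y(r, F) = r + 2*F (y(r, F) = (F + r) + F = r + 2*F)
((y(-4, 5/Q(-5)) - 4)*j)*(-15) = (((-4 + 2*(5/(3 - 4*(-5)))) - 4)*(-34))*(-15) = (((-4 + 2*(5/(3 + 20))) - 4)*(-34))*(-15) = (((-4 + 2*(5/23)) - 4)*(-34))*(-15) = (((-4 + 10/23) - 4)*(-34))*(-15) = ((-82/23 - 4)*(-34))*(-15) = -174/23*(-34)*(-15) = (5916/23)*(-15) = -88740/23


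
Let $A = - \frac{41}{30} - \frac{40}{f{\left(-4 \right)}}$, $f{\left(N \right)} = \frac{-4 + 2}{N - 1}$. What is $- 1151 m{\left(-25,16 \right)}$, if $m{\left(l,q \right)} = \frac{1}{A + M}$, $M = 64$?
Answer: $\frac{34530}{1121} \approx 30.803$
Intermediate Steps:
$f{\left(N \right)} = - \frac{2}{-1 + N}$
$A = - \frac{3041}{30}$ ($A = - \frac{41}{30} - \frac{40}{\left(-2\right) \frac{1}{-1 - 4}} = \left(-41\right) \frac{1}{30} - \frac{40}{\left(-2\right) \frac{1}{-5}} = - \frac{41}{30} - \frac{40}{\left(-2\right) \left(- \frac{1}{5}\right)} = - \frac{41}{30} - \frac{40}{\frac{2}{5}} = - \frac{41}{30} - 100 = - \frac{3041}{30} \approx -101.37$)
$m{\left(l,q \right)} = - \frac{30}{1121}$ ($m{\left(l,q \right)} = \frac{1}{- \frac{3041}{30} + 64} = \frac{1}{- \frac{1121}{30}} = - \frac{30}{1121}$)
$- 1151 m{\left(-25,16 \right)} = \left(-1151\right) \left(- \frac{30}{1121}\right) = \frac{34530}{1121}$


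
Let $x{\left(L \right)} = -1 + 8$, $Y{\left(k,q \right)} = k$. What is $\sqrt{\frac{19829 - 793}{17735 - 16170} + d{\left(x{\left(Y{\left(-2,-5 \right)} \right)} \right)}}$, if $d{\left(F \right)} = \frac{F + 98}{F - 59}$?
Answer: $\frac{\sqrt{16795753715}}{40690} \approx 3.185$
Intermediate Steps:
$x{\left(L \right)} = 7$
$d{\left(F \right)} = \frac{98 + F}{-59 + F}$
$\sqrt{\frac{19829 - 793}{17735 - 16170} + d{\left(x{\left(Y{\left(-2,-5 \right)} \right)} \right)}} = \sqrt{\frac{19829 - 793}{17735 - 16170} + \frac{98 + 7}{-59 + 7}} = \sqrt{\frac{19036}{1565} + \frac{1}{-52} \cdot 105} = \sqrt{19036 \cdot \frac{1}{1565} - \frac{105}{52}} = \sqrt{\frac{19036}{1565} - \frac{105}{52}} = \sqrt{\frac{825547}{81380}} = \frac{\sqrt{16795753715}}{40690}$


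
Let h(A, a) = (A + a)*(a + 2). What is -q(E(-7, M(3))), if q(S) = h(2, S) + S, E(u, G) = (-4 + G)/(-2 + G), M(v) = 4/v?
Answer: -40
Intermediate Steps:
h(A, a) = (2 + a)*(A + a) (h(A, a) = (A + a)*(2 + a) = (2 + a)*(A + a))
E(u, G) = (-4 + G)/(-2 + G)
q(S) = 4 + S² + 5*S (q(S) = (S² + 2*2 + 2*S + 2*S) + S = (S² + 4 + 2*S + 2*S) + S = (4 + S² + 4*S) + S = 4 + S² + 5*S)
-q(E(-7, M(3))) = -(4 + ((-4 + 4/3)/(-2 + 4/3))² + 5*((-4 + 4/3)/(-2 + 4/3))) = -(4 + (-8/3/(-⅔))² + 5*(-8/3/(-⅔))) = -(4 + (-3/2*(-8/3))² + 5*(-3/2*(-8/3))) = -(4 + 4² + 5*4) = -(4 + 16 + 20) = -1*40 = -40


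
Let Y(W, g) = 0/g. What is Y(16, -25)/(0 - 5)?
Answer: 0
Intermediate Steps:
Y(W, g) = 0
Y(16, -25)/(0 - 5) = 0/(0 - 5) = 0/(-5) = -⅕*0 = 0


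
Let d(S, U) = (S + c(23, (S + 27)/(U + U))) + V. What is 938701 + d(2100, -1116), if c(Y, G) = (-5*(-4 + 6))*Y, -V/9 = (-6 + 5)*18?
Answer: 940733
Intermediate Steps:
V = 162 (V = -9*(-6 + 5)*18 = -(-9)*18 = -9*(-18) = 162)
c(Y, G) = -10*Y (c(Y, G) = (-5*2)*Y = -10*Y)
d(S, U) = -68 + S (d(S, U) = (S - 10*23) + 162 = (S - 230) + 162 = (-230 + S) + 162 = -68 + S)
938701 + d(2100, -1116) = 938701 + (-68 + 2100) = 938701 + 2032 = 940733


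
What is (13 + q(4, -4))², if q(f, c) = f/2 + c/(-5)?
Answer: 6241/25 ≈ 249.64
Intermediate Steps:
q(f, c) = f/2 - c/5 (q(f, c) = f*(½) + c*(-⅕) = f/2 - c/5)
(13 + q(4, -4))² = (13 + ((½)*4 - ⅕*(-4)))² = (13 + (2 + ⅘))² = (13 + 14/5)² = (79/5)² = 6241/25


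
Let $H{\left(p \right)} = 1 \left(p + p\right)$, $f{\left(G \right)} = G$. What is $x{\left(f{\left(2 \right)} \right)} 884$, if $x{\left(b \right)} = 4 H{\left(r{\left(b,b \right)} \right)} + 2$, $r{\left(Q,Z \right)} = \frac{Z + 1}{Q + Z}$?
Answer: $7072$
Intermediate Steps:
$r{\left(Q,Z \right)} = \frac{1 + Z}{Q + Z}$
$H{\left(p \right)} = 2 p$ ($H{\left(p \right)} = 1 \cdot 2 p = 2 p$)
$x{\left(b \right)} = 2 + \frac{4 \left(1 + b\right)}{b}$ ($x{\left(b \right)} = 4 \cdot 2 \frac{1 + b}{b + b} + 2 = 4 \cdot 2 \frac{1 + b}{2 b} + 2 = 4 \frac{1 + b}{b} + 2 = \frac{4 \left(1 + b\right)}{b} + 2 = 2 + \frac{4 \left(1 + b\right)}{b}$)
$x{\left(f{\left(2 \right)} \right)} 884 = \left(6 + \frac{4}{2}\right) 884 = \left(6 + 4 \cdot \frac{1}{2}\right) 884 = \left(6 + 2\right) 884 = 8 \cdot 884 = 7072$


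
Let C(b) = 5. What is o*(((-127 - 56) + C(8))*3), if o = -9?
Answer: 4806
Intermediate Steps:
o*(((-127 - 56) + C(8))*3) = -9*((-127 - 56) + 5)*3 = -9*(-183 + 5)*3 = -(-1602)*3 = -9*(-534) = 4806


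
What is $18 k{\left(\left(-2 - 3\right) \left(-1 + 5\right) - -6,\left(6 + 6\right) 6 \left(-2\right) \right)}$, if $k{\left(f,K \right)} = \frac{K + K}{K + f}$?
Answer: $\frac{2592}{79} \approx 32.81$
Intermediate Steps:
$k{\left(f,K \right)} = \frac{2 K}{K + f}$
$18 k{\left(\left(-2 - 3\right) \left(-1 + 5\right) - -6,\left(6 + 6\right) 6 \left(-2\right) \right)} = 18 \frac{2 \left(6 + 6\right) 6 \left(-2\right)}{\left(6 + 6\right) 6 \left(-2\right) + \left(\left(-2 - 3\right) \left(-1 + 5\right) - -6\right)} = 18 \frac{2 \cdot 12 \left(-12\right)}{12 \left(-12\right) + \left(\left(-5\right) 4 + 6\right)} = 18 \cdot 2 \left(-144\right) \frac{1}{-144 + \left(-20 + 6\right)} = 18 \cdot 2 \left(-144\right) \frac{1}{-144 - 14} = 18 \cdot 2 \left(-144\right) \frac{1}{-158} = 18 \cdot 2 \left(-144\right) \left(- \frac{1}{158}\right) = 18 \cdot \frac{144}{79} = \frac{2592}{79}$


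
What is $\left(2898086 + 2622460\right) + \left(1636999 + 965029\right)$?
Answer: $8122574$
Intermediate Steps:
$\left(2898086 + 2622460\right) + \left(1636999 + 965029\right) = 5520546 + 2602028 = 8122574$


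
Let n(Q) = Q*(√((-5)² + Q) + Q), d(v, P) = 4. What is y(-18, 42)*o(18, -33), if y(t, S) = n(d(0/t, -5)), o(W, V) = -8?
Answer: -128 - 32*√29 ≈ -300.33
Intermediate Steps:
n(Q) = Q*(Q + √(25 + Q)) (n(Q) = Q*(√(25 + Q) + Q) = Q*(Q + √(25 + Q)))
y(t, S) = 16 + 4*√29 (y(t, S) = 4*(4 + √(25 + 4)) = 4*(4 + √29) = 16 + 4*√29)
y(-18, 42)*o(18, -33) = (16 + 4*√29)*(-8) = -128 - 32*√29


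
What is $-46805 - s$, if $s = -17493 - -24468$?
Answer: $-53780$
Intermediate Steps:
$s = 6975$ ($s = -17493 + 24468 = 6975$)
$-46805 - s = -46805 - 6975 = -53780$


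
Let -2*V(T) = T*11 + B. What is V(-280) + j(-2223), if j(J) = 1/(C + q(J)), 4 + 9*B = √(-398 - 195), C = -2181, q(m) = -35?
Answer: 30718183/19944 - I*√593/18 ≈ 1540.2 - 1.3529*I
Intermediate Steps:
B = -4/9 + I*√593/9 (B = -4/9 + √(-398 - 195)/9 = -4/9 + √(-593)/9 = -4/9 + (I*√593)/9 = -4/9 + I*√593/9 ≈ -0.44444 + 2.7057*I)
V(T) = 2/9 - 11*T/2 - I*√593/18 (V(T) = -(T*11 + (-4/9 + I*√593/9))/2 = -(11*T + (-4/9 + I*√593/9))/2 = -(-4/9 + 11*T + I*√593/9)/2 = 2/9 - 11*T/2 - I*√593/18)
j(J) = -1/2216 (j(J) = 1/(-2181 - 35) = 1/(-2216) = -1/2216)
V(-280) + j(-2223) = (2/9 - 11/2*(-280) - I*√593/18) - 1/2216 = (2/9 + 1540 - I*√593/18) - 1/2216 = (13862/9 - I*√593/18) - 1/2216 = 30718183/19944 - I*√593/18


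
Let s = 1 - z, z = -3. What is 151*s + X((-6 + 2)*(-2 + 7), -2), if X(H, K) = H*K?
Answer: 644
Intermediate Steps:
s = 4 (s = 1 - 1*(-3) = 1 + 3 = 4)
151*s + X((-6 + 2)*(-2 + 7), -2) = 151*4 + ((-6 + 2)*(-2 + 7))*(-2) = 604 - 4*5*(-2) = 604 - 20*(-2) = 604 + 40 = 644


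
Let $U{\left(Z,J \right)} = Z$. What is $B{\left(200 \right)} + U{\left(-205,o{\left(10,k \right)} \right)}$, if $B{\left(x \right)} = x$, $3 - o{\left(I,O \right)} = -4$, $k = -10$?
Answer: $-5$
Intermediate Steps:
$o{\left(I,O \right)} = 7$ ($o{\left(I,O \right)} = 3 - -4 = 3 + 4 = 7$)
$B{\left(200 \right)} + U{\left(-205,o{\left(10,k \right)} \right)} = 200 - 205 = -5$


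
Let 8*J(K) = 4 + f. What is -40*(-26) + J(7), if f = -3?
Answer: 8321/8 ≈ 1040.1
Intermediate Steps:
J(K) = ⅛ (J(K) = (4 - 3)/8 = (⅛)*1 = ⅛)
-40*(-26) + J(7) = -40*(-26) + ⅛ = 1040 + ⅛ = 8321/8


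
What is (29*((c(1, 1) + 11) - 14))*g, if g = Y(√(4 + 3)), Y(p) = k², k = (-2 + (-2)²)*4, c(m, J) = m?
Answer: -3712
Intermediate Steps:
k = 8 (k = (-2 + 4)*4 = 2*4 = 8)
Y(p) = 64 (Y(p) = 8² = 64)
g = 64
(29*((c(1, 1) + 11) - 14))*g = (29*((1 + 11) - 14))*64 = (29*(12 - 14))*64 = (29*(-2))*64 = -58*64 = -3712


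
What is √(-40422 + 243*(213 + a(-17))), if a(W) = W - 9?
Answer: √5019 ≈ 70.845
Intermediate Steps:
a(W) = -9 + W
√(-40422 + 243*(213 + a(-17))) = √(-40422 + 243*(213 + (-9 - 17))) = √(-40422 + 243*(213 - 26)) = √(-40422 + 243*187) = √(-40422 + 45441) = √5019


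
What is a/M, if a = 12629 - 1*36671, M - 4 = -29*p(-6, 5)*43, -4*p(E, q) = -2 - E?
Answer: -8014/417 ≈ -19.218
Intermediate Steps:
p(E, q) = ½ + E/4 (p(E, q) = -(-2 - E)/4 = ½ + E/4)
M = 1251 (M = 4 - 29*(½ + (¼)*(-6))*43 = 4 - 29*(½ - 3/2)*43 = 4 - 29*(-1)*43 = 4 + 29*43 = 4 + 1247 = 1251)
a = -24042 (a = 12629 - 36671 = -24042)
a/M = -24042/1251 = -24042*1/1251 = -8014/417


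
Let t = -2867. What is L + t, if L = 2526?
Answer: -341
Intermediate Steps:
L + t = 2526 - 2867 = -341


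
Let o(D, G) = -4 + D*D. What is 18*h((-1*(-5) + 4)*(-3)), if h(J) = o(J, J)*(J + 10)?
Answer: -221850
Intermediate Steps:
o(D, G) = -4 + D²
h(J) = (-4 + J²)*(10 + J) (h(J) = (-4 + J²)*(J + 10) = (-4 + J²)*(10 + J))
18*h((-1*(-5) + 4)*(-3)) = 18*((-4 + ((-1*(-5) + 4)*(-3))²)*(10 + (-1*(-5) + 4)*(-3))) = 18*((-4 + ((5 + 4)*(-3))²)*(10 + (5 + 4)*(-3))) = 18*((-4 + (9*(-3))²)*(10 + 9*(-3))) = 18*((-4 + (-27)²)*(10 - 27)) = 18*((-4 + 729)*(-17)) = 18*(725*(-17)) = 18*(-12325) = -221850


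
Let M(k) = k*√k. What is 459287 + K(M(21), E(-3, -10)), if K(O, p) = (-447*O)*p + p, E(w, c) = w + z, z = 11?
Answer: 459295 - 75096*√21 ≈ 1.1516e+5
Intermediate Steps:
M(k) = k^(3/2)
E(w, c) = 11 + w (E(w, c) = w + 11 = 11 + w)
K(O, p) = p - 447*O*p (K(O, p) = -447*O*p + p = p - 447*O*p)
459287 + K(M(21), E(-3, -10)) = 459287 + (11 - 3)*(1 - 9387*√21) = 459287 + 8*(1 - 9387*√21) = 459287 + (8 - 75096*√21) = 459295 - 75096*√21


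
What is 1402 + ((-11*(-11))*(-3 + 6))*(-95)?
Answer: -33083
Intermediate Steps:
1402 + ((-11*(-11))*(-3 + 6))*(-95) = 1402 + (121*3)*(-95) = 1402 + 363*(-95) = 1402 - 34485 = -33083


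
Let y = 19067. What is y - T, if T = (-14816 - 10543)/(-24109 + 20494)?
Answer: 22967282/1205 ≈ 19060.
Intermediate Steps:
T = 8453/1205 (T = -25359/(-3615) = -25359*(-1/3615) = 8453/1205 ≈ 7.0149)
y - T = 19067 - 1*8453/1205 = 19067 - 8453/1205 = 22967282/1205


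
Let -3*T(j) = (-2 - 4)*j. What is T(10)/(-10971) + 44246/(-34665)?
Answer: -162038722/126769905 ≈ -1.2782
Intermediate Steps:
T(j) = 2*j (T(j) = -(-2 - 4)*j/3 = -(-2)*j = 2*j)
T(10)/(-10971) + 44246/(-34665) = (2*10)/(-10971) + 44246/(-34665) = 20*(-1/10971) + 44246*(-1/34665) = -20/10971 - 44246/34665 = -162038722/126769905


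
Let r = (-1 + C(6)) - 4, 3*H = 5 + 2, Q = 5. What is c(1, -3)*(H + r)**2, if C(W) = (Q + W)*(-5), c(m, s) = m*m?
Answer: 29929/9 ≈ 3325.4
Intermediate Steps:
c(m, s) = m**2
C(W) = -25 - 5*W (C(W) = (5 + W)*(-5) = -25 - 5*W)
H = 7/3 (H = (5 + 2)/3 = (1/3)*7 = 7/3 ≈ 2.3333)
r = -60 (r = (-1 + (-25 - 5*6)) - 4 = (-1 + (-25 - 30)) - 4 = (-1 - 55) - 4 = -56 - 4 = -60)
c(1, -3)*(H + r)**2 = 1**2*(7/3 - 60)**2 = 1*(-173/3)**2 = 1*(29929/9) = 29929/9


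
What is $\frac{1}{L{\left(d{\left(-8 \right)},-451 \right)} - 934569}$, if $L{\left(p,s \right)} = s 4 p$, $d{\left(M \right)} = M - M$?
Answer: $- \frac{1}{934569} \approx -1.07 \cdot 10^{-6}$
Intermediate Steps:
$d{\left(M \right)} = 0$
$L{\left(p,s \right)} = 4 p s$ ($L{\left(p,s \right)} = 4 s p = 4 p s$)
$\frac{1}{L{\left(d{\left(-8 \right)},-451 \right)} - 934569} = \frac{1}{4 \cdot 0 \left(-451\right) - 934569} = \frac{1}{0 - 934569} = \frac{1}{-934569} = - \frac{1}{934569}$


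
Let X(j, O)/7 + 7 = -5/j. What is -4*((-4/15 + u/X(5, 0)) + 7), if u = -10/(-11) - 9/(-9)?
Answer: -8843/330 ≈ -26.797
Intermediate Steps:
X(j, O) = -49 - 35/j (X(j, O) = -49 + 7*(-5/j) = -49 - 35/j)
u = 21/11 (u = -10*(-1/11) - 9*(-⅑) = 10/11 + 1 = 21/11 ≈ 1.9091)
-4*((-4/15 + u/X(5, 0)) + 7) = -4*((-4/15 + 21/(11*(-49 - 35/5))) + 7) = -4*((-4*1/15 + 21/(11*(-49 - 35*⅕))) + 7) = -4*((-4/15 + 21/(11*(-49 - 7))) + 7) = -4*((-4/15 + (21/11)/(-56)) + 7) = -4*((-4/15 + (21/11)*(-1/56)) + 7) = -4*((-4/15 - 3/88) + 7) = -4*(-397/1320 + 7) = -4*8843/1320 = -8843/330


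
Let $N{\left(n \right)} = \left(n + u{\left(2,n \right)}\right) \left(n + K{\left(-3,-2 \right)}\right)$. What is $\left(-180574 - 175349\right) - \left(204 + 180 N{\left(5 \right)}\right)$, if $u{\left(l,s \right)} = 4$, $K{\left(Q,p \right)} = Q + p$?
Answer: $-356127$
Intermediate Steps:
$N{\left(n \right)} = \left(-5 + n\right) \left(4 + n\right)$ ($N{\left(n \right)} = \left(n + 4\right) \left(n - 5\right) = \left(4 + n\right) \left(n - 5\right) = \left(4 + n\right) \left(-5 + n\right) = \left(-5 + n\right) \left(4 + n\right)$)
$\left(-180574 - 175349\right) - \left(204 + 180 N{\left(5 \right)}\right) = \left(-180574 - 175349\right) - \left(204 + 180 \left(-20 + 5^{2} - 5\right)\right) = -355923 - \left(204 + 180 \left(-20 + 25 - 5\right)\right) = -355923 - 204 = -356127$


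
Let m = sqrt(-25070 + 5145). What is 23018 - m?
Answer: 23018 - 5*I*sqrt(797) ≈ 23018.0 - 141.16*I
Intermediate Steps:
m = 5*I*sqrt(797) (m = sqrt(-19925) = 5*I*sqrt(797) ≈ 141.16*I)
23018 - m = 23018 - 5*I*sqrt(797)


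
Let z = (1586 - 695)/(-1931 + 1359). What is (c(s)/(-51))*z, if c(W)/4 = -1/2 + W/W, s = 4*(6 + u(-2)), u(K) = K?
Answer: 27/442 ≈ 0.061086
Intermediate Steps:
s = 16 (s = 4*(6 - 2) = 4*4 = 16)
c(W) = 2 (c(W) = 4*(-1/2 + W/W) = 4*(-1*½ + 1) = 4*(-½ + 1) = 4*(½) = 2)
z = -81/52 (z = 891/(-572) = 891*(-1/572) = -81/52 ≈ -1.5577)
(c(s)/(-51))*z = (2/(-51))*(-81/52) = (2*(-1/51))*(-81/52) = -2/51*(-81/52) = 27/442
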